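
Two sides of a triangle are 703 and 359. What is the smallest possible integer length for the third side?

The third side must be strictly greater than |703 − 359| = 344.
The smallest integer above 344 is 345.

345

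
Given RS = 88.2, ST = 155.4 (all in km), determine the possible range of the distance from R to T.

67.2 ≤ RT ≤ 243.6 km

By the triangle inequality, |88.2 − 155.4| ≤ RT ≤ 88.2 + 155.4.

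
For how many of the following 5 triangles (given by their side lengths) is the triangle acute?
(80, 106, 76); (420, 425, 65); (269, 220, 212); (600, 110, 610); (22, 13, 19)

(80,106,76): 76²+80² = 12176 > 11236 = 106² → acute
(420,425,65): 65²+420² = 180625 = 425² → right
(269,220,212): 212²+220² = 93344 > 72361 = 269² → acute
(600,110,610): 110²+600² = 372100 = 610² → right
(22,13,19): 13²+19² = 530 > 484 = 22² → acute
3 of the 5 are acute.

3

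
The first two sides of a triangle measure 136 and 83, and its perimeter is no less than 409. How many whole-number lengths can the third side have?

29

Triangle inequality: 53 < x < 219. Perimeter ≥ 409 gives x ≥ 409 − 136 − 83 = 190.
So 190 ≤ x < 219; integers 190 through 218: 29 values.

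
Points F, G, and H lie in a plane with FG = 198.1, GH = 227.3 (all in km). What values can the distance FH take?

29.2 ≤ FH ≤ 425.4 km

By the triangle inequality, |198.1 − 227.3| ≤ FH ≤ 198.1 + 227.3.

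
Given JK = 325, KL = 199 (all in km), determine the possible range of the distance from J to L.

126 ≤ JL ≤ 524 km

By the triangle inequality, |325 − 199| ≤ JL ≤ 325 + 199.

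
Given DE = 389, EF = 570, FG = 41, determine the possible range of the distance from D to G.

140 ≤ DG ≤ 1000

The maximum is all hops collinear in one direction: 389 + 570 + 41 = 1000.
The longest hop is 570; the others sum to 430. Folding the others back against it leaves at least 570 − 430 = 140.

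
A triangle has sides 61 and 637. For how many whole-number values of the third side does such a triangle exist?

The third side lies in the open interval (576, 698).
Integers from 577 to 697 inclusive: 697 − 577 + 1 = 121.

121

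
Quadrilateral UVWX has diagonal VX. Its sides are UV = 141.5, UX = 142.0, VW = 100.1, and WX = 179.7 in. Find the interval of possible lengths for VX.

From triangle UVX: |141.5 − 142.0| < VX < 141.5 + 142.0, i.e. 0.5 < VX < 283.5.
From triangle WVX: 79.6 < VX < 279.8.
Both must hold, so VX lies in the intersection.

79.6 < VX < 279.8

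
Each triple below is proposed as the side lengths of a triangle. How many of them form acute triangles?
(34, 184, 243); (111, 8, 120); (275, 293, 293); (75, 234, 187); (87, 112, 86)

2

(34,184,243): 34+184 ≤ 243, not a triangle
(111,8,120): 8+111 ≤ 120, not a triangle
(275,293,293): 275²+293² = 161474 > 85849 = 293² → acute
(75,234,187): 75²+187² = 40594 < 54756 = 234² → obtuse
(87,112,86): 86²+87² = 14965 > 12544 = 112² → acute
2 of the 5 are acute.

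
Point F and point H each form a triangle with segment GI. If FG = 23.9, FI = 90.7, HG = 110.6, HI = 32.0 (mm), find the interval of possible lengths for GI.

78.6 < GI < 114.6

From triangle FGI: |23.9 − 90.7| < GI < 23.9 + 90.7, i.e. 66.8 < GI < 114.6.
From triangle HGI: 78.6 < GI < 142.6.
Both must hold, so GI lies in the intersection.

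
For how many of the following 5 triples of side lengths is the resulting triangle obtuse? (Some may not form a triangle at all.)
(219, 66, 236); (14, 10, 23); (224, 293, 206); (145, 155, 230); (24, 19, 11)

4

(219,66,236): 66²+219² = 52317 < 55696 = 236² → obtuse
(14,10,23): 10²+14² = 296 < 529 = 23² → obtuse
(224,293,206): 206²+224² = 92612 > 85849 = 293² → acute
(145,155,230): 145²+155² = 45050 < 52900 = 230² → obtuse
(24,19,11): 11²+19² = 482 < 576 = 24² → obtuse
4 of the 5 are obtuse.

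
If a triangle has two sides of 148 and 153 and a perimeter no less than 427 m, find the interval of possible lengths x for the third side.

Triangle inequality alone gives 5 < x < 301.
The perimeter condition gives x ≥ 427 − 148 − 153 = 126.
Intersecting the two: 126 ≤ x < 301.

126 ≤ x < 301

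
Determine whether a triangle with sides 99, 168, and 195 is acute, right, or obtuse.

right

Compare the square of the longest side to the sum of squares of the other two: 99² + 168² = 38025 = 195².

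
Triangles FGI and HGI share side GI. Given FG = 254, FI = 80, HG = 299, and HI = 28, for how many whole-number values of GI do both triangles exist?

From triangle FGI: 174 < GI < 334.
From triangle HGI: 271 < GI < 327.
Intersection: 271 < GI < 327, so integers 272 through 326: 55 values.

55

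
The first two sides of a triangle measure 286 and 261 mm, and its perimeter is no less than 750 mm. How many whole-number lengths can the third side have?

Triangle inequality: 25 < x < 547. Perimeter ≥ 750 gives x ≥ 750 − 286 − 261 = 203.
So 203 ≤ x < 547; integers 203 through 546: 344 values.

344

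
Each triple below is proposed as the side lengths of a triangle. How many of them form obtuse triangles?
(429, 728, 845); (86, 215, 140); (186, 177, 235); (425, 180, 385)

1

(429,728,845): 429²+728² = 714025 = 845² → right
(86,215,140): 86²+140² = 26996 < 46225 = 215² → obtuse
(186,177,235): 177²+186² = 65925 > 55225 = 235² → acute
(425,180,385): 180²+385² = 180625 = 425² → right
1 of the 4 is obtuse.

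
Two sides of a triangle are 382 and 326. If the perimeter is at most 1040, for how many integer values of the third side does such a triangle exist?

276

Triangle inequality: 56 < x < 708. Perimeter ≤ 1040 gives x ≤ 1040 − 382 − 326 = 332.
So 56 < x ≤ 332; integers 57 through 332: 276 values.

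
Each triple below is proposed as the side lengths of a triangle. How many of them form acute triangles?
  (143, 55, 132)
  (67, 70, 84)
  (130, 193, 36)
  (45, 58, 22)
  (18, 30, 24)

1

(143,55,132): 55²+132² = 20449 = 143² → right
(67,70,84): 67²+70² = 9389 > 7056 = 84² → acute
(130,193,36): 36+130 ≤ 193, not a triangle
(45,58,22): 22²+45² = 2509 < 3364 = 58² → obtuse
(18,30,24): 18²+24² = 900 = 30² → right
1 of the 5 is acute.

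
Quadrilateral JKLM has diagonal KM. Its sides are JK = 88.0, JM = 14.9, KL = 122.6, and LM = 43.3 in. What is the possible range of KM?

79.3 < KM < 102.9

From triangle JKM: |88.0 − 14.9| < KM < 88.0 + 14.9, i.e. 73.1 < KM < 102.9.
From triangle LKM: 79.3 < KM < 165.9.
Both must hold, so KM lies in the intersection.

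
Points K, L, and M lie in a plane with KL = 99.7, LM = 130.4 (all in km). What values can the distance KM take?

By the triangle inequality, |99.7 − 130.4| ≤ KM ≤ 99.7 + 130.4.

30.7 ≤ KM ≤ 230.1 km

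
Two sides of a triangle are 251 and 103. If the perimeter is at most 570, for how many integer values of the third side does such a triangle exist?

Triangle inequality: 148 < x < 354. Perimeter ≤ 570 gives x ≤ 570 − 251 − 103 = 216.
So 148 < x ≤ 216; integers 149 through 216: 68 values.

68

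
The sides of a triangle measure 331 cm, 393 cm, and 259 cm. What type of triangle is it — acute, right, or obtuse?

acute

Compare the square of the longest side to the sum of squares of the other two: 259² + 331² = 176642 > 154449 = 393².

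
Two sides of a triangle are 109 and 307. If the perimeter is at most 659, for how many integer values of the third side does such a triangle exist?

45

Triangle inequality: 198 < x < 416. Perimeter ≤ 659 gives x ≤ 659 − 109 − 307 = 243.
So 198 < x ≤ 243; integers 199 through 243: 45 values.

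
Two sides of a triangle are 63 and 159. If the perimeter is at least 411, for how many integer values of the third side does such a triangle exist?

33

Triangle inequality: 96 < x < 222. Perimeter ≥ 411 gives x ≥ 411 − 63 − 159 = 189.
So 189 ≤ x < 222; integers 189 through 221: 33 values.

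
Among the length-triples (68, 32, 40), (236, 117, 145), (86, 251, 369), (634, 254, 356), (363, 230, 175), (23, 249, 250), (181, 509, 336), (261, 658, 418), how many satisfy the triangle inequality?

6

(32,40,68): 32+40 > 68 → valid
(117,145,236): 117+145 > 236 → valid
(86,251,369): 86+251 ≤ 369 → not valid
(254,356,634): 254+356 ≤ 634 → not valid
(175,230,363): 175+230 > 363 → valid
(23,249,250): 23+249 > 250 → valid
(181,336,509): 181+336 > 509 → valid
(261,418,658): 261+418 > 658 → valid
6 of the 8 triples form a triangle.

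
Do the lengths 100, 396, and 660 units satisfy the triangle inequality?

No

The longest side is 660, but the other two sum to only 496.
496 < 660, so the triangle inequality fails.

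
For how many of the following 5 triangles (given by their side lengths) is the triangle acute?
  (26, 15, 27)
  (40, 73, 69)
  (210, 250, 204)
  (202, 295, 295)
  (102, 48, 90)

(26,15,27): 15²+26² = 901 > 729 = 27² → acute
(40,73,69): 40²+69² = 6361 > 5329 = 73² → acute
(210,250,204): 204²+210² = 85716 > 62500 = 250² → acute
(202,295,295): 202²+295² = 127829 > 87025 = 295² → acute
(102,48,90): 48²+90² = 10404 = 102² → right
4 of the 5 are acute.

4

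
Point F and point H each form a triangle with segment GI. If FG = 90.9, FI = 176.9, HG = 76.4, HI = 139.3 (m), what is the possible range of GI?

86.0 < GI < 215.7

From triangle FGI: |90.9 − 176.9| < GI < 90.9 + 176.9, i.e. 86.0 < GI < 267.8.
From triangle HGI: 62.9 < GI < 215.7.
Both must hold, so GI lies in the intersection.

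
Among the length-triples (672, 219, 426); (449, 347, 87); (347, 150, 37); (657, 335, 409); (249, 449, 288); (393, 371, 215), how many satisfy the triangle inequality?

(219,426,672): 219+426 ≤ 672 → not valid
(87,347,449): 87+347 ≤ 449 → not valid
(37,150,347): 37+150 ≤ 347 → not valid
(335,409,657): 335+409 > 657 → valid
(249,288,449): 249+288 > 449 → valid
(215,371,393): 215+371 > 393 → valid
3 of the 6 triples form a triangle.

3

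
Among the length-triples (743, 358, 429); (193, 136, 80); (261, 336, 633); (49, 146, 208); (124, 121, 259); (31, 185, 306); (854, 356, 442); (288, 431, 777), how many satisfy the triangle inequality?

2

(358,429,743): 358+429 > 743 → valid
(80,136,193): 80+136 > 193 → valid
(261,336,633): 261+336 ≤ 633 → not valid
(49,146,208): 49+146 ≤ 208 → not valid
(121,124,259): 121+124 ≤ 259 → not valid
(31,185,306): 31+185 ≤ 306 → not valid
(356,442,854): 356+442 ≤ 854 → not valid
(288,431,777): 288+431 ≤ 777 → not valid
2 of the 8 triples form a triangle.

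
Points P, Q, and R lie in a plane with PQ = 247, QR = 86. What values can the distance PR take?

161 ≤ PR ≤ 333

By the triangle inequality, |247 − 86| ≤ PR ≤ 247 + 86.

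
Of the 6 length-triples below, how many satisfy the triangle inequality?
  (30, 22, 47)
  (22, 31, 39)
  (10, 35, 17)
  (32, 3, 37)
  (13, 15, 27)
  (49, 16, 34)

(22,30,47): 22+30 > 47 → valid
(22,31,39): 22+31 > 39 → valid
(10,17,35): 10+17 ≤ 35 → not valid
(3,32,37): 3+32 ≤ 37 → not valid
(13,15,27): 13+15 > 27 → valid
(16,34,49): 16+34 > 49 → valid
4 of the 6 triples form a triangle.

4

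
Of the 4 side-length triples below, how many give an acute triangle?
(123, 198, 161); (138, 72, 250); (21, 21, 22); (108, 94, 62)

(123,198,161): 123²+161² = 41050 > 39204 = 198² → acute
(138,72,250): 72+138 ≤ 250, not a triangle
(21,21,22): 21²+21² = 882 > 484 = 22² → acute
(108,94,62): 62²+94² = 12680 > 11664 = 108² → acute
3 of the 4 are acute.

3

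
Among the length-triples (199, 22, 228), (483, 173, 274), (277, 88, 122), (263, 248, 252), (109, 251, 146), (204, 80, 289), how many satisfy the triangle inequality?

(22,199,228): 22+199 ≤ 228 → not valid
(173,274,483): 173+274 ≤ 483 → not valid
(88,122,277): 88+122 ≤ 277 → not valid
(248,252,263): 248+252 > 263 → valid
(109,146,251): 109+146 > 251 → valid
(80,204,289): 80+204 ≤ 289 → not valid
2 of the 6 triples form a triangle.

2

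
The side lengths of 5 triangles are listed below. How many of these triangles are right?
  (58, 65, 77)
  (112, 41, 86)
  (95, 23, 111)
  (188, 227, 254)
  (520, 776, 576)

(58,65,77): 58²+65² = 7589 > 5929 = 77² → acute
(112,41,86): 41²+86² = 9077 < 12544 = 112² → obtuse
(95,23,111): 23²+95² = 9554 < 12321 = 111² → obtuse
(188,227,254): 188²+227² = 86873 > 64516 = 254² → acute
(520,776,576): 520²+576² = 602176 = 776² → right
1 of the 5 is right.

1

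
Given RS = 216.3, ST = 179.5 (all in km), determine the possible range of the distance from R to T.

By the triangle inequality, |216.3 − 179.5| ≤ RT ≤ 216.3 + 179.5.

36.8 ≤ RT ≤ 395.8 km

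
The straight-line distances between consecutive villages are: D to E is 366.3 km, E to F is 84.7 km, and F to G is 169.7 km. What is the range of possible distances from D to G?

111.9 ≤ DG ≤ 620.7 km

The maximum is all hops collinear in one direction: 366.3 + 84.7 + 169.7 = 620.7.
The longest hop is 366.3; the others sum to 254.4. Folding the others back against it leaves at least 366.3 − 254.4 = 111.9.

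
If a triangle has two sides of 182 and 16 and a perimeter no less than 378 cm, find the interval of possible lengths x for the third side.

Triangle inequality alone gives 166 < x < 198.
The perimeter condition gives x ≥ 378 − 182 − 16 = 180.
Intersecting the two: 180 ≤ x < 198.

180 ≤ x < 198 cm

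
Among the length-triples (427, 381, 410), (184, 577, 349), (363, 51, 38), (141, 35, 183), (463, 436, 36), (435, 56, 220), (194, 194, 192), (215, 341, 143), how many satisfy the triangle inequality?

4

(381,410,427): 381+410 > 427 → valid
(184,349,577): 184+349 ≤ 577 → not valid
(38,51,363): 38+51 ≤ 363 → not valid
(35,141,183): 35+141 ≤ 183 → not valid
(36,436,463): 36+436 > 463 → valid
(56,220,435): 56+220 ≤ 435 → not valid
(192,194,194): 192+194 > 194 → valid
(143,215,341): 143+215 > 341 → valid
4 of the 8 triples form a triangle.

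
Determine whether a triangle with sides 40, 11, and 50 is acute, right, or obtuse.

Compare the square of the longest side to the sum of squares of the other two: 11² + 40² = 1721 < 2500 = 50².

obtuse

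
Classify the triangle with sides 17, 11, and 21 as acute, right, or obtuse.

obtuse

Compare the square of the longest side to the sum of squares of the other two: 11² + 17² = 410 < 441 = 21².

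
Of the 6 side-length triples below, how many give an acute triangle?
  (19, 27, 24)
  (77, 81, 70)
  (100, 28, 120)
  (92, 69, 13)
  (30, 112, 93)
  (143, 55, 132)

2

(19,27,24): 19²+24² = 937 > 729 = 27² → acute
(77,81,70): 70²+77² = 10829 > 6561 = 81² → acute
(100,28,120): 28²+100² = 10784 < 14400 = 120² → obtuse
(92,69,13): 13+69 ≤ 92, not a triangle
(30,112,93): 30²+93² = 9549 < 12544 = 112² → obtuse
(143,55,132): 55²+132² = 20449 = 143² → right
2 of the 6 are acute.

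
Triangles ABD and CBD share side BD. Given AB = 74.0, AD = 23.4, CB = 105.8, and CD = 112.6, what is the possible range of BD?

50.6 < BD < 97.4

From triangle ABD: |74.0 − 23.4| < BD < 74.0 + 23.4, i.e. 50.6 < BD < 97.4.
From triangle CBD: 6.8 < BD < 218.4.
Both must hold, so BD lies in the intersection.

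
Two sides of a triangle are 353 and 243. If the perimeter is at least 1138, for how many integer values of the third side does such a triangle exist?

54

Triangle inequality: 110 < x < 596. Perimeter ≥ 1138 gives x ≥ 1138 − 353 − 243 = 542.
So 542 ≤ x < 596; integers 542 through 595: 54 values.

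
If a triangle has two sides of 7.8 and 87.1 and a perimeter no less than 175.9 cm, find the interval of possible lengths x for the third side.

Triangle inequality alone gives 79.3 < x < 94.9.
The perimeter condition gives x ≥ 175.9 − 7.8 − 87.1 = 81.0.
Intersecting the two: 81.0 ≤ x < 94.9.

81.0 ≤ x < 94.9 cm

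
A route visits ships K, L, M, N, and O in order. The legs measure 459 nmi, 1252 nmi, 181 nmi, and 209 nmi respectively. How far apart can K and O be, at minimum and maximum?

The maximum is all hops collinear in one direction: 459 + 1252 + 181 + 209 = 2101.
The longest hop is 1252; the others sum to 849. Folding the others back against it leaves at least 1252 − 849 = 403.

403 ≤ KO ≤ 2101 nmi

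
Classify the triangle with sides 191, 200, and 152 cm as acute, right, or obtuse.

acute

Compare the square of the longest side to the sum of squares of the other two: 152² + 191² = 59585 > 40000 = 200².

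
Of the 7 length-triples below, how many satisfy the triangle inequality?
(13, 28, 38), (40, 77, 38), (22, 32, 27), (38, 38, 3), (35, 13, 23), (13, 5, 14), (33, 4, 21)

(13,28,38): 13+28 > 38 → valid
(38,40,77): 38+40 > 77 → valid
(22,27,32): 22+27 > 32 → valid
(3,38,38): 3+38 > 38 → valid
(13,23,35): 13+23 > 35 → valid
(5,13,14): 5+13 > 14 → valid
(4,21,33): 4+21 ≤ 33 → not valid
6 of the 7 triples form a triangle.

6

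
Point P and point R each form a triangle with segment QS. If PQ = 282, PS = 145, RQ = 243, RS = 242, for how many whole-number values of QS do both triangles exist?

289

From triangle PQS: 137 < QS < 427.
From triangle RQS: 1 < QS < 485.
Intersection: 137 < QS < 427, so integers 138 through 426: 289 values.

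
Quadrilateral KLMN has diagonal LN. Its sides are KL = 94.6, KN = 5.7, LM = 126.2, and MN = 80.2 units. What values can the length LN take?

From triangle KLN: |94.6 − 5.7| < LN < 94.6 + 5.7, i.e. 88.9 < LN < 100.3.
From triangle MLN: 46.0 < LN < 206.4.
Both must hold, so LN lies in the intersection.

88.9 < LN < 100.3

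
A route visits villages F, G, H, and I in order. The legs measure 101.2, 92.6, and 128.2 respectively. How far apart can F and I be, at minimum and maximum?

0 ≤ FI ≤ 322.0

The maximum is all hops collinear in one direction: 101.2 + 92.6 + 128.2 = 322.0.
The longest hop is 128.2; the others sum to 193.8. Since 128.2 ≤ 193.8, the path can fold back on itself completely, so the minimum distance is 0.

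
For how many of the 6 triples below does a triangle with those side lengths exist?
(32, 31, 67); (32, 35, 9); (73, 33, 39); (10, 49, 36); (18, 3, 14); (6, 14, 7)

1

(31,32,67): 31+32 ≤ 67 → not valid
(9,32,35): 9+32 > 35 → valid
(33,39,73): 33+39 ≤ 73 → not valid
(10,36,49): 10+36 ≤ 49 → not valid
(3,14,18): 3+14 ≤ 18 → not valid
(6,7,14): 6+7 ≤ 14 → not valid
1 of the 6 triples forms a triangle.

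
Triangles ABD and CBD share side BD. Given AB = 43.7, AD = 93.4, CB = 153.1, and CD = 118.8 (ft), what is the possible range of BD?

From triangle ABD: |43.7 − 93.4| < BD < 43.7 + 93.4, i.e. 49.7 < BD < 137.1.
From triangle CBD: 34.3 < BD < 271.9.
Both must hold, so BD lies in the intersection.

49.7 < BD < 137.1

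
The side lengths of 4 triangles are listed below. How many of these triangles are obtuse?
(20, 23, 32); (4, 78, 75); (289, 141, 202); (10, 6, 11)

3

(20,23,32): 20²+23² = 929 < 1024 = 32² → obtuse
(4,78,75): 4²+75² = 5641 < 6084 = 78² → obtuse
(289,141,202): 141²+202² = 60685 < 83521 = 289² → obtuse
(10,6,11): 6²+10² = 136 > 121 = 11² → acute
3 of the 4 are obtuse.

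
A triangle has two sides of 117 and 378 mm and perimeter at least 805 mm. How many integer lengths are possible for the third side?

Triangle inequality: 261 < x < 495. Perimeter ≥ 805 gives x ≥ 805 − 117 − 378 = 310.
So 310 ≤ x < 495; integers 310 through 494: 185 values.

185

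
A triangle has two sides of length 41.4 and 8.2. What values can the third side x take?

By the triangle inequality, x must be less than 41.4 + 8.2 = 49.6 and greater than |41.4 − 8.2| = 33.2.

33.2 < x < 49.6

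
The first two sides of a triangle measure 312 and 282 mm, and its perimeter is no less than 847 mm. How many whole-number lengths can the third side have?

Triangle inequality: 30 < x < 594. Perimeter ≥ 847 gives x ≥ 847 − 312 − 282 = 253.
So 253 ≤ x < 594; integers 253 through 593: 341 values.

341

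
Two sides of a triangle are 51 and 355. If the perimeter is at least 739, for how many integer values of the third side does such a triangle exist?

Triangle inequality: 304 < x < 406. Perimeter ≥ 739 gives x ≥ 739 − 51 − 355 = 333.
So 333 ≤ x < 406; integers 333 through 405: 73 values.

73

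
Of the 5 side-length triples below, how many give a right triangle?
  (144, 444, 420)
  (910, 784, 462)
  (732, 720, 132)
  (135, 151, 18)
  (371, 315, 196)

(144,444,420): 144²+420² = 197136 = 444² → right
(910,784,462): 462²+784² = 828100 = 910² → right
(732,720,132): 132²+720² = 535824 = 732² → right
(135,151,18): 18²+135² = 18549 < 22801 = 151² → obtuse
(371,315,196): 196²+315² = 137641 = 371² → right
4 of the 5 are right.

4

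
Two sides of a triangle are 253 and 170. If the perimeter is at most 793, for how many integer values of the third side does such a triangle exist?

287

Triangle inequality: 83 < x < 423. Perimeter ≤ 793 gives x ≤ 793 − 253 − 170 = 370.
So 83 < x ≤ 370; integers 84 through 370: 287 values.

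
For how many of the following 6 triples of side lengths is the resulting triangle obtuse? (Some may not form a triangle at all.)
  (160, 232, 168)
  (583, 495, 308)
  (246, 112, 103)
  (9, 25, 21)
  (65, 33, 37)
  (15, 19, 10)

(160,232,168): 160²+168² = 53824 = 232² → right
(583,495,308): 308²+495² = 339889 = 583² → right
(246,112,103): 103+112 ≤ 246, not a triangle
(9,25,21): 9²+21² = 522 < 625 = 25² → obtuse
(65,33,37): 33²+37² = 2458 < 4225 = 65² → obtuse
(15,19,10): 10²+15² = 325 < 361 = 19² → obtuse
3 of the 6 are obtuse.

3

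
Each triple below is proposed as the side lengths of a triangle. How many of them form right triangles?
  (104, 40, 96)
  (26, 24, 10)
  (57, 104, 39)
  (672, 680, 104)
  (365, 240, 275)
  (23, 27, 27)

4

(104,40,96): 40²+96² = 10816 = 104² → right
(26,24,10): 10²+24² = 676 = 26² → right
(57,104,39): 39+57 ≤ 104, not a triangle
(672,680,104): 104²+672² = 462400 = 680² → right
(365,240,275): 240²+275² = 133225 = 365² → right
(23,27,27): 23²+27² = 1258 > 729 = 27² → acute
4 of the 6 are right.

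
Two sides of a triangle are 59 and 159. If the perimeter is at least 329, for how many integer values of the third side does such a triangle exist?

Triangle inequality: 100 < x < 218. Perimeter ≥ 329 gives x ≥ 329 − 59 − 159 = 111.
So 111 ≤ x < 218; integers 111 through 217: 107 values.

107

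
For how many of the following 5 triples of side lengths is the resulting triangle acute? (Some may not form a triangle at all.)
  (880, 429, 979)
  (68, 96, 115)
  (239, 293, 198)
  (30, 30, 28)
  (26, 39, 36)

(880,429,979): 429²+880² = 958441 = 979² → right
(68,96,115): 68²+96² = 13840 > 13225 = 115² → acute
(239,293,198): 198²+239² = 96325 > 85849 = 293² → acute
(30,30,28): 28²+30² = 1684 > 900 = 30² → acute
(26,39,36): 26²+36² = 1972 > 1521 = 39² → acute
4 of the 5 are acute.

4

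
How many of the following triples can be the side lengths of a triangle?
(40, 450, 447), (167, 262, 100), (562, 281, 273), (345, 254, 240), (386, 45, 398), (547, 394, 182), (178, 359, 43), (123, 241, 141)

6

(40,447,450): 40+447 > 450 → valid
(100,167,262): 100+167 > 262 → valid
(273,281,562): 273+281 ≤ 562 → not valid
(240,254,345): 240+254 > 345 → valid
(45,386,398): 45+386 > 398 → valid
(182,394,547): 182+394 > 547 → valid
(43,178,359): 43+178 ≤ 359 → not valid
(123,141,241): 123+141 > 241 → valid
6 of the 8 triples form a triangle.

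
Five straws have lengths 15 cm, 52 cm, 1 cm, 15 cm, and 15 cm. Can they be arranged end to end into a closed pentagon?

No

For a pentagon, each side must be shorter than the sum of the others.
Here the longest side is 52, but the remaining 4 sides sum to only 46.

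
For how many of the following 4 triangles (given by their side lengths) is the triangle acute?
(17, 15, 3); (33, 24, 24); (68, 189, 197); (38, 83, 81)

3

(17,15,3): 3²+15² = 234 < 289 = 17² → obtuse
(33,24,24): 24²+24² = 1152 > 1089 = 33² → acute
(68,189,197): 68²+189² = 40345 > 38809 = 197² → acute
(38,83,81): 38²+81² = 8005 > 6889 = 83² → acute
3 of the 4 are acute.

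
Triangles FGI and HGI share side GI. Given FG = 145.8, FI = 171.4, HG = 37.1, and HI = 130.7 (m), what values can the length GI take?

93.6 < GI < 167.8

From triangle FGI: |145.8 − 171.4| < GI < 145.8 + 171.4, i.e. 25.6 < GI < 317.2.
From triangle HGI: 93.6 < GI < 167.8.
Both must hold, so GI lies in the intersection.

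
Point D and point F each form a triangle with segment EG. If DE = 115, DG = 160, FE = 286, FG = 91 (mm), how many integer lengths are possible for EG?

From triangle DEG: 45 < EG < 275.
From triangle FEG: 195 < EG < 377.
Intersection: 195 < EG < 275, so integers 196 through 274: 79 values.

79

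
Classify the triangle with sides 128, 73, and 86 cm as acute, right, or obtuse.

Compare the square of the longest side to the sum of squares of the other two: 73² + 86² = 12725 < 16384 = 128².

obtuse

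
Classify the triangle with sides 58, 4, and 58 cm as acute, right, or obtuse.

Compare the square of the longest side to the sum of squares of the other two: 4² + 58² = 3380 > 3364 = 58².

acute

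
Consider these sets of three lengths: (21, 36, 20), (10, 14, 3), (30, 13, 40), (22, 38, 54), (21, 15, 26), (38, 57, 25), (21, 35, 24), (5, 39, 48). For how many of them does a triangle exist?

(20,21,36): 20+21 > 36 → valid
(3,10,14): 3+10 ≤ 14 → not valid
(13,30,40): 13+30 > 40 → valid
(22,38,54): 22+38 > 54 → valid
(15,21,26): 15+21 > 26 → valid
(25,38,57): 25+38 > 57 → valid
(21,24,35): 21+24 > 35 → valid
(5,39,48): 5+39 ≤ 48 → not valid
6 of the 8 triples form a triangle.

6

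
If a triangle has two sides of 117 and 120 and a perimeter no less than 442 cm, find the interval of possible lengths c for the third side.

Triangle inequality alone gives 3 < c < 237.
The perimeter condition gives c ≥ 442 − 117 − 120 = 205.
Intersecting the two: 205 ≤ c < 237.

205 ≤ c < 237 cm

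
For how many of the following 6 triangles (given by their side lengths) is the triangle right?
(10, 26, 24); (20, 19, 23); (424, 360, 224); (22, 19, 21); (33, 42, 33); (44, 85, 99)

(10,26,24): 10²+24² = 676 = 26² → right
(20,19,23): 19²+20² = 761 > 529 = 23² → acute
(424,360,224): 224²+360² = 179776 = 424² → right
(22,19,21): 19²+21² = 802 > 484 = 22² → acute
(33,42,33): 33²+33² = 2178 > 1764 = 42² → acute
(44,85,99): 44²+85² = 9161 < 9801 = 99² → obtuse
2 of the 6 are right.

2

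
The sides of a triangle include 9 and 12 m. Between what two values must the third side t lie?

By the triangle inequality, t must be less than 9 + 12 = 21 and greater than |9 − 12| = 3.

3 < t < 21 (m)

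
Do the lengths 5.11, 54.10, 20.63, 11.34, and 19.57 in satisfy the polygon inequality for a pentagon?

A pentagon exists iff every side is shorter than the sum of the others — equivalently, the longest side is less than the sum of the rest.
Longest side 54.10 < 56.65 (sum of the remaining 4), so yes.

Yes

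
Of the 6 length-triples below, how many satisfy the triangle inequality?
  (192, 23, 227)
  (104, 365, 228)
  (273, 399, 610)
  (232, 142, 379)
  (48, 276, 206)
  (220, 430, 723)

(23,192,227): 23+192 ≤ 227 → not valid
(104,228,365): 104+228 ≤ 365 → not valid
(273,399,610): 273+399 > 610 → valid
(142,232,379): 142+232 ≤ 379 → not valid
(48,206,276): 48+206 ≤ 276 → not valid
(220,430,723): 220+430 ≤ 723 → not valid
1 of the 6 triples forms a triangle.

1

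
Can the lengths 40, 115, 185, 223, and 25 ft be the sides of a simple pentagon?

Yes

A pentagon exists iff every side is shorter than the sum of the others — equivalently, the longest side is less than the sum of the rest.
Longest side 223 < 365 (sum of the remaining 4), so yes.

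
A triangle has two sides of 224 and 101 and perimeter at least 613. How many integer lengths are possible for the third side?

Triangle inequality: 123 < x < 325. Perimeter ≥ 613 gives x ≥ 613 − 224 − 101 = 288.
So 288 ≤ x < 325; integers 288 through 324: 37 values.

37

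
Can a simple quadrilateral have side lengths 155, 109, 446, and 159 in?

No

For a quadrilateral, each side must be shorter than the sum of the others.
Here the longest side is 446, but the remaining 3 sides sum to only 423.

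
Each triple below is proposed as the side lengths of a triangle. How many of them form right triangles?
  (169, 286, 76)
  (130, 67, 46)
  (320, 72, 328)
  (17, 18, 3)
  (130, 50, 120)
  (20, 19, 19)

2

(169,286,76): 76+169 ≤ 286, not a triangle
(130,67,46): 46+67 ≤ 130, not a triangle
(320,72,328): 72²+320² = 107584 = 328² → right
(17,18,3): 3²+17² = 298 < 324 = 18² → obtuse
(130,50,120): 50²+120² = 16900 = 130² → right
(20,19,19): 19²+19² = 722 > 400 = 20² → acute
2 of the 6 are right.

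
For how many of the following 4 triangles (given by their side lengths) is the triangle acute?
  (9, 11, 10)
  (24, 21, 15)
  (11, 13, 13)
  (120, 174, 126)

(9,11,10): 9²+10² = 181 > 121 = 11² → acute
(24,21,15): 15²+21² = 666 > 576 = 24² → acute
(11,13,13): 11²+13² = 290 > 169 = 13² → acute
(120,174,126): 120²+126² = 30276 = 174² → right
3 of the 4 are acute.

3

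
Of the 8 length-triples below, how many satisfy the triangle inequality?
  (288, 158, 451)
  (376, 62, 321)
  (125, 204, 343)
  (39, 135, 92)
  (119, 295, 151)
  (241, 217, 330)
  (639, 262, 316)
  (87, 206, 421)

(158,288,451): 158+288 ≤ 451 → not valid
(62,321,376): 62+321 > 376 → valid
(125,204,343): 125+204 ≤ 343 → not valid
(39,92,135): 39+92 ≤ 135 → not valid
(119,151,295): 119+151 ≤ 295 → not valid
(217,241,330): 217+241 > 330 → valid
(262,316,639): 262+316 ≤ 639 → not valid
(87,206,421): 87+206 ≤ 421 → not valid
2 of the 8 triples form a triangle.

2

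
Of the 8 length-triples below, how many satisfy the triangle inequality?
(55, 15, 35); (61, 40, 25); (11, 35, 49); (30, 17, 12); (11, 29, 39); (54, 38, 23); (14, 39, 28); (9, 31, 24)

(15,35,55): 15+35 ≤ 55 → not valid
(25,40,61): 25+40 > 61 → valid
(11,35,49): 11+35 ≤ 49 → not valid
(12,17,30): 12+17 ≤ 30 → not valid
(11,29,39): 11+29 > 39 → valid
(23,38,54): 23+38 > 54 → valid
(14,28,39): 14+28 > 39 → valid
(9,24,31): 9+24 > 31 → valid
5 of the 8 triples form a triangle.

5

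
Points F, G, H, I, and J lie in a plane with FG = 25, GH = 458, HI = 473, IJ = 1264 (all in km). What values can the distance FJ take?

308 ≤ FJ ≤ 2220 km

The maximum is all hops collinear in one direction: 25 + 458 + 473 + 1264 = 2220.
The longest hop is 1264; the others sum to 956. Folding the others back against it leaves at least 1264 − 956 = 308.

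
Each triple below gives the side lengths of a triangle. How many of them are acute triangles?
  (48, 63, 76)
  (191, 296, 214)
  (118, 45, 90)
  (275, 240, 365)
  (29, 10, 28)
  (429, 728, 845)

2

(48,63,76): 48²+63² = 6273 > 5776 = 76² → acute
(191,296,214): 191²+214² = 82277 < 87616 = 296² → obtuse
(118,45,90): 45²+90² = 10125 < 13924 = 118² → obtuse
(275,240,365): 240²+275² = 133225 = 365² → right
(29,10,28): 10²+28² = 884 > 841 = 29² → acute
(429,728,845): 429²+728² = 714025 = 845² → right
2 of the 6 are acute.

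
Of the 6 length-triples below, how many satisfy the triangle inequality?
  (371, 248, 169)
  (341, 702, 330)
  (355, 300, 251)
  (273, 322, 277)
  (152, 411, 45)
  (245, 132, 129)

(169,248,371): 169+248 > 371 → valid
(330,341,702): 330+341 ≤ 702 → not valid
(251,300,355): 251+300 > 355 → valid
(273,277,322): 273+277 > 322 → valid
(45,152,411): 45+152 ≤ 411 → not valid
(129,132,245): 129+132 > 245 → valid
4 of the 6 triples form a triangle.

4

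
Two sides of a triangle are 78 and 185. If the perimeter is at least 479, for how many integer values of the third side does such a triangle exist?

47

Triangle inequality: 107 < x < 263. Perimeter ≥ 479 gives x ≥ 479 − 78 − 185 = 216.
So 216 ≤ x < 263; integers 216 through 262: 47 values.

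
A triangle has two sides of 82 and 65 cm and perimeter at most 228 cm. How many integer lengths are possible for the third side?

64

Triangle inequality: 17 < x < 147. Perimeter ≤ 228 gives x ≤ 228 − 82 − 65 = 81.
So 17 < x ≤ 81; integers 18 through 81: 64 values.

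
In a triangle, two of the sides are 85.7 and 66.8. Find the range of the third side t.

By the triangle inequality, t must be less than 85.7 + 66.8 = 152.5 and greater than |85.7 − 66.8| = 18.9.

18.9 < t < 152.5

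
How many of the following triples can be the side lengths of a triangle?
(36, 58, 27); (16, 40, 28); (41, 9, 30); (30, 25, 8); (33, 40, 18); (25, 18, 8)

(27,36,58): 27+36 > 58 → valid
(16,28,40): 16+28 > 40 → valid
(9,30,41): 9+30 ≤ 41 → not valid
(8,25,30): 8+25 > 30 → valid
(18,33,40): 18+33 > 40 → valid
(8,18,25): 8+18 > 25 → valid
5 of the 6 triples form a triangle.

5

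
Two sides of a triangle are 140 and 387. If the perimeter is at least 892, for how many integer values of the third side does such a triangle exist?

Triangle inequality: 247 < x < 527. Perimeter ≥ 892 gives x ≥ 892 − 140 − 387 = 365.
So 365 ≤ x < 527; integers 365 through 526: 162 values.

162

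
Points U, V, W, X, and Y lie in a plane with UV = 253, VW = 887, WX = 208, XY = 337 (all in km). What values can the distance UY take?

The maximum is all hops collinear in one direction: 253 + 887 + 208 + 337 = 1685.
The longest hop is 887; the others sum to 798. Folding the others back against it leaves at least 887 − 798 = 89.

89 ≤ UY ≤ 1685 km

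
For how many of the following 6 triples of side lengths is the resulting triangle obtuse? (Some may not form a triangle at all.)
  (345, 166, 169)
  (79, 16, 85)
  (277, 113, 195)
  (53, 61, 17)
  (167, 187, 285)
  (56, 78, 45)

5

(345,166,169): 166+169 ≤ 345, not a triangle
(79,16,85): 16²+79² = 6497 < 7225 = 85² → obtuse
(277,113,195): 113²+195² = 50794 < 76729 = 277² → obtuse
(53,61,17): 17²+53² = 3098 < 3721 = 61² → obtuse
(167,187,285): 167²+187² = 62858 < 81225 = 285² → obtuse
(56,78,45): 45²+56² = 5161 < 6084 = 78² → obtuse
5 of the 6 are obtuse.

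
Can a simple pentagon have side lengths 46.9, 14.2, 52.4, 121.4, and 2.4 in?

For a pentagon, each side must be shorter than the sum of the others.
Here the longest side is 121.4, but the remaining 4 sides sum to only 115.9.

No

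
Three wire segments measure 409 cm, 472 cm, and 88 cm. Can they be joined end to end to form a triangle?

The longest side is 472, and the other two sum to 497.
Since 497 > 472, the triangle inequality holds.

Yes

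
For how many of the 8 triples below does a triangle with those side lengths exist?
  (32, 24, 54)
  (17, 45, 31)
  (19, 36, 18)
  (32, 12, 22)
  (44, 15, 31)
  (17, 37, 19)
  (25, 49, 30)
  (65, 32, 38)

7

(24,32,54): 24+32 > 54 → valid
(17,31,45): 17+31 > 45 → valid
(18,19,36): 18+19 > 36 → valid
(12,22,32): 12+22 > 32 → valid
(15,31,44): 15+31 > 44 → valid
(17,19,37): 17+19 ≤ 37 → not valid
(25,30,49): 25+30 > 49 → valid
(32,38,65): 32+38 > 65 → valid
7 of the 8 triples form a triangle.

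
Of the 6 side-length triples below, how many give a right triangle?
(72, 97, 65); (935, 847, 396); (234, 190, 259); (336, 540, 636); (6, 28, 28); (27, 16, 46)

(72,97,65): 65²+72² = 9409 = 97² → right
(935,847,396): 396²+847² = 874225 = 935² → right
(234,190,259): 190²+234² = 90856 > 67081 = 259² → acute
(336,540,636): 336²+540² = 404496 = 636² → right
(6,28,28): 6²+28² = 820 > 784 = 28² → acute
(27,16,46): 16+27 ≤ 46, not a triangle
3 of the 6 are right.

3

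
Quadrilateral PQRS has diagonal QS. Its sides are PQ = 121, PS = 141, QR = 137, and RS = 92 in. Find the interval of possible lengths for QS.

From triangle PQS: |121 − 141| < QS < 121 + 141, i.e. 20 < QS < 262.
From triangle RQS: 45 < QS < 229.
Both must hold, so QS lies in the intersection.

45 < QS < 229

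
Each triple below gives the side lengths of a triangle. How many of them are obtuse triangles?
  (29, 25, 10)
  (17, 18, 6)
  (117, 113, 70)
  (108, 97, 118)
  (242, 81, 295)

(29,25,10): 10²+25² = 725 < 841 = 29² → obtuse
(17,18,6): 6²+17² = 325 > 324 = 18² → acute
(117,113,70): 70²+113² = 17669 > 13689 = 117² → acute
(108,97,118): 97²+108² = 21073 > 13924 = 118² → acute
(242,81,295): 81²+242² = 65125 < 87025 = 295² → obtuse
2 of the 5 are obtuse.

2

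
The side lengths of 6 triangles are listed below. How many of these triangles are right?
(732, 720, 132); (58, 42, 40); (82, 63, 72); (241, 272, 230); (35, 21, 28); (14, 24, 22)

(732,720,132): 132²+720² = 535824 = 732² → right
(58,42,40): 40²+42² = 3364 = 58² → right
(82,63,72): 63²+72² = 9153 > 6724 = 82² → acute
(241,272,230): 230²+241² = 110981 > 73984 = 272² → acute
(35,21,28): 21²+28² = 1225 = 35² → right
(14,24,22): 14²+22² = 680 > 576 = 24² → acute
3 of the 6 are right.

3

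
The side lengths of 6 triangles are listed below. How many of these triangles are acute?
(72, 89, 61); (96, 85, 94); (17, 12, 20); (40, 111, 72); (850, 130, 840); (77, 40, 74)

(72,89,61): 61²+72² = 8905 > 7921 = 89² → acute
(96,85,94): 85²+94² = 16061 > 9216 = 96² → acute
(17,12,20): 12²+17² = 433 > 400 = 20² → acute
(40,111,72): 40²+72² = 6784 < 12321 = 111² → obtuse
(850,130,840): 130²+840² = 722500 = 850² → right
(77,40,74): 40²+74² = 7076 > 5929 = 77² → acute
4 of the 6 are acute.

4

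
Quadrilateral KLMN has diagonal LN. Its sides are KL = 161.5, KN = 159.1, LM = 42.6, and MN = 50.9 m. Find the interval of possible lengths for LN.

8.3 < LN < 93.5

From triangle KLN: |161.5 − 159.1| < LN < 161.5 + 159.1, i.e. 2.4 < LN < 320.6.
From triangle MLN: 8.3 < LN < 93.5.
Both must hold, so LN lies in the intersection.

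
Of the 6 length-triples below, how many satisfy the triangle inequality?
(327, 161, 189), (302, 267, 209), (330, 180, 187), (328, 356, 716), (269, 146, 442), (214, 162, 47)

(161,189,327): 161+189 > 327 → valid
(209,267,302): 209+267 > 302 → valid
(180,187,330): 180+187 > 330 → valid
(328,356,716): 328+356 ≤ 716 → not valid
(146,269,442): 146+269 ≤ 442 → not valid
(47,162,214): 47+162 ≤ 214 → not valid
3 of the 6 triples form a triangle.

3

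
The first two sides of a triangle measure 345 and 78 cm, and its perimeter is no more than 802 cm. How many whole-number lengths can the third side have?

112

Triangle inequality: 267 < x < 423. Perimeter ≤ 802 gives x ≤ 802 − 345 − 78 = 379.
So 267 < x ≤ 379; integers 268 through 379: 112 values.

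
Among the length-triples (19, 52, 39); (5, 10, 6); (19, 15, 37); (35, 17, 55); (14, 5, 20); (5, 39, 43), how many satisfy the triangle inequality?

3

(19,39,52): 19+39 > 52 → valid
(5,6,10): 5+6 > 10 → valid
(15,19,37): 15+19 ≤ 37 → not valid
(17,35,55): 17+35 ≤ 55 → not valid
(5,14,20): 5+14 ≤ 20 → not valid
(5,39,43): 5+39 > 43 → valid
3 of the 6 triples form a triangle.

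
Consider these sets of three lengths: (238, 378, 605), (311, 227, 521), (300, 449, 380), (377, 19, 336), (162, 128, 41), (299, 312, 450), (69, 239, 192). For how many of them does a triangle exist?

6

(238,378,605): 238+378 > 605 → valid
(227,311,521): 227+311 > 521 → valid
(300,380,449): 300+380 > 449 → valid
(19,336,377): 19+336 ≤ 377 → not valid
(41,128,162): 41+128 > 162 → valid
(299,312,450): 299+312 > 450 → valid
(69,192,239): 69+192 > 239 → valid
6 of the 7 triples form a triangle.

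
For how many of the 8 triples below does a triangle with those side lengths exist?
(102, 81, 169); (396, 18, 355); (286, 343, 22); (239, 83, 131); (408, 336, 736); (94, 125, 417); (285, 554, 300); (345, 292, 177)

4

(81,102,169): 81+102 > 169 → valid
(18,355,396): 18+355 ≤ 396 → not valid
(22,286,343): 22+286 ≤ 343 → not valid
(83,131,239): 83+131 ≤ 239 → not valid
(336,408,736): 336+408 > 736 → valid
(94,125,417): 94+125 ≤ 417 → not valid
(285,300,554): 285+300 > 554 → valid
(177,292,345): 177+292 > 345 → valid
4 of the 8 triples form a triangle.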